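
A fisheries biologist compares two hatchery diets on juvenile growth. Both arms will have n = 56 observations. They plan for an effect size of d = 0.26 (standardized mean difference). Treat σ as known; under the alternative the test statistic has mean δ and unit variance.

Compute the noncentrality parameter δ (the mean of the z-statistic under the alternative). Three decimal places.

δ ≈ 1.376

δ = d·√(n/2) = 0.26 × √(56/2) = 1.3758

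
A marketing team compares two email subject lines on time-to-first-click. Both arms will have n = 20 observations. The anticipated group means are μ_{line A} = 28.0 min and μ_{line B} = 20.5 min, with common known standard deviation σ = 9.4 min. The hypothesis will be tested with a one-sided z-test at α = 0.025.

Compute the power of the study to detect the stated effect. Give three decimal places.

Standardized effect: d = |μ_{line A} − μ_{line B}| / σ = |28.0 − 20.5| / 9.4 = 0.7979
Noncentrality parameter: δ = d·√(n/2) = 0.7979 × √(20/2) = 2.5231
One-sided α = 0.025 → critical value z_{0.025} = 1.960.
Power = P(Z > 1.960 − δ) = Φ(0.563) = 0.7133.

Power ≈ 0.713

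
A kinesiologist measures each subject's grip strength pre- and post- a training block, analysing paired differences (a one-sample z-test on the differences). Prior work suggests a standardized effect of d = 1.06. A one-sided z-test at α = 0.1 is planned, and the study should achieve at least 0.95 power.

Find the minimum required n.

Set Φ(δ − 1.282) = 0.95; then δ − 1.282 = Φ⁻¹(0.95) = 1.645, giving δ = 2.926.
δ = d·√n ⇒ n = (δ/d)² = (2.926 / 1.06)² = 7.62.
Rounding up, n = 8.

n = 8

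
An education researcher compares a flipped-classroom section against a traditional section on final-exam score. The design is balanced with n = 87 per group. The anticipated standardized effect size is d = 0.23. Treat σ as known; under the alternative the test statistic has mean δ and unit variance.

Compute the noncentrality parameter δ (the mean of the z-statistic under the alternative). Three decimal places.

δ ≈ 1.517

δ = d·√(n/2) = 0.23 × √(87/2) = 1.5170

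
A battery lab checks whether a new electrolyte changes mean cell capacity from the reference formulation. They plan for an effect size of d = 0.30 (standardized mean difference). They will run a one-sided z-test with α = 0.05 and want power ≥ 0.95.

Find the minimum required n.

For power 0.95 need Φ(δ − z_{0.05}) = 0.95, so δ = z_{0.05} + z_{0.05} = 1.645 + 1.645 = 3.290.
δ = d·√n ⇒ n = (δ/d)² = (3.290 / 0.30)² = 120.25.
Round up to the next whole unit.

n = 121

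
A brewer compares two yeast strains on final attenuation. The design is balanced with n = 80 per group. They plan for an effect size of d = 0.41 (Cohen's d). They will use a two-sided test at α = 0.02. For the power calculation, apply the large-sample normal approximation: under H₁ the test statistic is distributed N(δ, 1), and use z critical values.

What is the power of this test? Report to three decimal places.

Power ≈ 0.605

Noncentrality parameter: δ = d·√(n/2) = 0.41 × √(80/2) = 2.5931
Critical value for a two-sided test at α = 0.02: z_{α/2} = 2.326.
Power = Φ(δ − 2.326) + Φ(−δ − 2.326) = Φ(0.267) + Φ(-4.919) = 0.6052 + 0.0000 = 0.6052.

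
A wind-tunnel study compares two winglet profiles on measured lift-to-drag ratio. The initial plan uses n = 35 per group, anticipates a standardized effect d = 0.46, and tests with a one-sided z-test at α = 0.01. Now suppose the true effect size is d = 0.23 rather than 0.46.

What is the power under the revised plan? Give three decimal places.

With d = 0.23: δ = d·√(n/2) = 0.23 × √(35/2) = 0.9622. Critical value z_{0.01} = 2.326.
Revised power = P(Z > 2.326 − δ) = Φ(-1.364) = 0.0863.

Power ≈ 0.086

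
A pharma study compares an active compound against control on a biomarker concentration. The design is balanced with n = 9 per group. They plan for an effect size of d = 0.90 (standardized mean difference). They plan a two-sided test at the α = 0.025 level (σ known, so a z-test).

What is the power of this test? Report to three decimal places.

Power ≈ 0.370

Noncentrality parameter: δ = d·√(n/2) = 0.90 × √(9/2) = 1.9092
Two-sided α = 0.025 → critical value z_{0.0125} = 2.241.
Power = Φ(δ − 2.241) + Φ(−δ − 2.241) = Φ(-0.332) + Φ(-4.151) = 0.3699 + 0.0000 = 0.3699.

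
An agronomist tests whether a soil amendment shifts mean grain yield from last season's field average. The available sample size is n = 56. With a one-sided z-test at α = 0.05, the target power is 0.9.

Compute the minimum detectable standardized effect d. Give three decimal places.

Required noncentrality: δ = z_{0.05} + z_{0.10} = 1.645 + 1.282 = 2.926.
δ = d·√n ⇒ d = δ/√n = 2.926/√56 = 0.3911.

d ≈ 0.391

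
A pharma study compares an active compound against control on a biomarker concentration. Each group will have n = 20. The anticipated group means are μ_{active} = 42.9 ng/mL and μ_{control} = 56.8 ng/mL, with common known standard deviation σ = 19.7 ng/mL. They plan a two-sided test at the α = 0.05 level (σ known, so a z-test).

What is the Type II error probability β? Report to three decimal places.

Standardized effect: d = |μ_{active} − μ_{control}| / σ = |42.9 − 56.8| / 19.7 = 0.7056
Noncentrality parameter: δ = d·√(n/2) = 0.7056 × √(20/2) = 2.2313
Two-sided α = 0.05 → critical value z_{0.025} = 1.960.
Power = Φ(δ − 1.960) + Φ(−δ − 1.960) = Φ(0.271) + Φ(-4.191) = 0.6069 + 0.0000 = 0.6069.
Type II error: β = 1 − power = 1 − 0.6069 = 0.3931.

β ≈ 0.393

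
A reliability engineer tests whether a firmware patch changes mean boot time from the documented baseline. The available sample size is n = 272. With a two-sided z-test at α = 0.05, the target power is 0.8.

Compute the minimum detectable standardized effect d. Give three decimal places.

d ≈ 0.170

Need Φ(δ − 1.960) = 0.8, so δ = 1.960 + 0.842 = 2.802.
(Lower-tail contribution to power is negligible for δ > 0.)
δ = d·√n ⇒ d = δ/√n = 2.802/√272 = 0.1699.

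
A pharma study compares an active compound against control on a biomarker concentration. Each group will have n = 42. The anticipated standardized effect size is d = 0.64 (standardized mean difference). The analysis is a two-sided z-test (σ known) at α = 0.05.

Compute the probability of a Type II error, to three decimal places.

Noncentrality parameter: δ = d·√(n/2) = 0.64 × √(42/2) = 2.9328
Critical value for a two-sided test at α = 0.05: z_{α/2} = 1.960.
Power = Φ(δ − 1.960) + Φ(−δ − 1.960) = Φ(0.973) + Φ(-4.893) = 0.8347 + 0.0000 = 0.8347.
Type II error: β = 1 − power = 1 − 0.8347 = 0.1653.

β ≈ 0.165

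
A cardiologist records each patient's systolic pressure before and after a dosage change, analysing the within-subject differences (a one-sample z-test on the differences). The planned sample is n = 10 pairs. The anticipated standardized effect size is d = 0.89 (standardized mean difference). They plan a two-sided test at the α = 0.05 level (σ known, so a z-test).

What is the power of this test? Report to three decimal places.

Noncentrality parameter: δ = d·√n = 0.89 × √10 = 2.8144
Two-sided α = 0.05 → critical value z_{0.025} = 1.960.
Power = Φ(δ − 1.960) + Φ(−δ − 1.960) = Φ(0.854) + Φ(-4.774) = 0.8036 + 0.0000 = 0.8036.

Power ≈ 0.804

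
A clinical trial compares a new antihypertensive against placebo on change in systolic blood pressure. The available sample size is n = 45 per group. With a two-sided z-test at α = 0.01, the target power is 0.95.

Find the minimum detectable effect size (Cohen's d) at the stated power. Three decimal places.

Required noncentrality: δ = z_{0.005} + z_{0.05} = 2.576 + 1.645 = 4.221.
(Lower-tail contribution to power is negligible for δ > 0.)
δ = d·√(n/2) ⇒ d = δ/√(n/2) = 4.221/√(45/2) = 0.8898.

d ≈ 0.890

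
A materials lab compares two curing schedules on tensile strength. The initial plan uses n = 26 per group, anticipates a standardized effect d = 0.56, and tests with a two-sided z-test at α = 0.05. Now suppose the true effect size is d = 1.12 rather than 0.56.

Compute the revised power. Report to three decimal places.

Power ≈ 0.981

With d = 1.12: δ = d·√(n/2) = 1.12 × √(26/2) = 4.0382. Critical value z_{0.025} = 1.960.
Revised power = Φ(δ − 1.960) + Φ(−δ − 1.960) = Φ(2.078) + Φ(-5.998) = 0.9812 + 0.0000 = 0.9812.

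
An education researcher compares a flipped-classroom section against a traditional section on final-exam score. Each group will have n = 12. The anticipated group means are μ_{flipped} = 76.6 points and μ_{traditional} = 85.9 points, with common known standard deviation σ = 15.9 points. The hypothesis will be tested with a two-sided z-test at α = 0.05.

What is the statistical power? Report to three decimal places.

Standardized effect: d = |μ_{flipped} − μ_{traditional}| / σ = |76.6 − 85.9| / 15.9 = 0.5849
Noncentrality parameter: δ = d·√(n/2) = 0.5849 × √(12/2) = 1.4327
Critical value for a two-sided test at α = 0.05: z_{α/2} = 1.960.
Power = Φ(δ − 1.960) + Φ(−δ − 1.960) = Φ(-0.527) + Φ(-3.393) = 0.2990 + 0.0003 = 0.2994.

Power ≈ 0.299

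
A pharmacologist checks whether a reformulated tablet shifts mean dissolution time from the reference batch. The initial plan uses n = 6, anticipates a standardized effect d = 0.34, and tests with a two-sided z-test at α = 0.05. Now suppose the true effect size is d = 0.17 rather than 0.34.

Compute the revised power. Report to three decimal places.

Power ≈ 0.070

With d = 0.17: δ = d·√n = 0.17 × √6 = 0.4164. Critical value z_{0.025} = 1.960.
Revised power = Φ(δ − 1.960) + Φ(−δ − 1.960) = Φ(-1.544) + Φ(-2.376) = 0.0613 + 0.0087 = 0.0701.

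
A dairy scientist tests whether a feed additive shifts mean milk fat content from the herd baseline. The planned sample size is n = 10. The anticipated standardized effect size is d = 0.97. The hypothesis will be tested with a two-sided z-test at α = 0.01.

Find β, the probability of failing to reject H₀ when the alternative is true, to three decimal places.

β ≈ 0.312

Noncentrality parameter: δ = d·√n = 0.97 × √10 = 3.0674
Two-sided α = 0.01 → critical value z_{0.005} = 2.576.
Power = Φ(δ − 2.576) + Φ(−δ − 2.576) = Φ(0.492) + Φ(-5.643) = 0.6885 + 0.0000 = 0.6885.
Type II error: β = 1 − power = 1 − 0.6885 = 0.3115.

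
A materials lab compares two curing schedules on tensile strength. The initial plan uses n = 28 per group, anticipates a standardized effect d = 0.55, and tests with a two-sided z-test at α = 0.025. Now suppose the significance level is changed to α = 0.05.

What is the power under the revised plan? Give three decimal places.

δ = d·√(n/2) = 0.55 × √(28/2) = 2.0579 (unchanged). New critical value: z_{0.025} = 1.960.
Revised power = Φ(δ − 1.960) + Φ(−δ − 1.960) = Φ(0.098) + Φ(-4.018) = 0.5390 + 0.0000 = 0.5390.

Power ≈ 0.539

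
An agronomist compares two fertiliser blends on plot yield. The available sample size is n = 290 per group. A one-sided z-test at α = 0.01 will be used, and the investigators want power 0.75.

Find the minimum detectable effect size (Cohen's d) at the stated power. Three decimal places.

Need Φ(δ − 2.326) = 0.75, so δ = 2.326 + 0.674 = 3.001.
δ = d·√(n/2) ⇒ d = δ/√(n/2) = 3.001/√(290/2) = 0.2492.

d ≈ 0.249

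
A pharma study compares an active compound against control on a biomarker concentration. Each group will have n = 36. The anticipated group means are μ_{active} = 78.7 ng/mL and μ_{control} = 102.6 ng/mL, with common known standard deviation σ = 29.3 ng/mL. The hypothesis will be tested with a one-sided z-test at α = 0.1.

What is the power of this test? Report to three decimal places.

Power ≈ 0.985

Standardized effect: d = |μ_{active} − μ_{control}| / σ = |78.7 − 102.6| / 29.3 = 0.8157
Noncentrality parameter: δ = d·√(n/2) = 0.8157 × √(36/2) = 3.4607
One-sided α = 0.1 → critical value z_{0.1} = 1.282.
Power = P(Z > 1.282 − δ) = Φ(2.179) = 0.9853.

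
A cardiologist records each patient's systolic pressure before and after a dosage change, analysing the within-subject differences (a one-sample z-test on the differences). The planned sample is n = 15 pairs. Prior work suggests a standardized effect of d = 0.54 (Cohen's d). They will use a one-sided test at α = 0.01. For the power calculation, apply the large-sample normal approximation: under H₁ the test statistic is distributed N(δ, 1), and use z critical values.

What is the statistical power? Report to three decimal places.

Noncentrality parameter: δ = d·√n = 0.54 × √15 = 2.0914
Critical value for a one-sided test at α = 0.01: z_α = 2.326.
Power = P(Z > 2.326 − δ) = Φ(-0.235) = 0.4071.

Power ≈ 0.407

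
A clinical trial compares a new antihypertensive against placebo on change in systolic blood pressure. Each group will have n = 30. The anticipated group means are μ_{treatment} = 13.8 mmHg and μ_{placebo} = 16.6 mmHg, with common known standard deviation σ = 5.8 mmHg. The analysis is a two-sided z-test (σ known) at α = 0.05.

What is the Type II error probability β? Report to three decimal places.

Standardized effect: d = |μ_{treatment} − μ_{placebo}| / σ = |13.8 − 16.6| / 5.8 = 0.4828
Noncentrality parameter: δ = d·√(n/2) = 0.4828 × √(30/2) = 1.8697
Two-sided α = 0.05 → critical value z_{0.025} = 1.960.
Power = Φ(δ − 1.960) + Φ(−δ − 1.960) = Φ(-0.090) + Φ(-3.830) = 0.4640 + 0.0001 = 0.4641.
Type II error: β = 1 − power = 1 − 0.4641 = 0.5359.

β ≈ 0.536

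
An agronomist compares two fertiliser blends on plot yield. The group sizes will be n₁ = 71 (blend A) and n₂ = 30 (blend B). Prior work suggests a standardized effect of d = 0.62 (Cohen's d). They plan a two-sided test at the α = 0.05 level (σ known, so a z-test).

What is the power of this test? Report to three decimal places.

Power ≈ 0.813

Noncentrality parameter: δ = d / √(1/n₁ + 1/n₂) = 0.62 / √(1/71 + 1/30) = 2.8472
Two-sided α = 0.05 → critical value z_{0.025} = 1.960.
Power = Φ(δ − 1.960) + Φ(−δ − 1.960) = Φ(0.887) + Φ(-4.807) = 0.8125 + 0.0000 = 0.8125.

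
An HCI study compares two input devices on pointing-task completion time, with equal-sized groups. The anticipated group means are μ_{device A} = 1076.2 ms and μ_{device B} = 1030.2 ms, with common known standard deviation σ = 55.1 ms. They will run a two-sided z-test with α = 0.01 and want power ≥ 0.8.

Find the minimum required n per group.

n = 34 per group

Standardized effect: d = |μ_{device A} − μ_{device B}| / σ = |1076.2 − 1030.2| / 55.1 = 0.8348
Set Φ(δ − 2.576) = 0.8; then δ − 2.576 = Φ⁻¹(0.8) = 0.842, giving δ = 3.417.
(Ignoring the negligible lower-tail rejection probability gives the usual closed-form inversion.)
δ = d·√(n/2) ⇒ n = 2(δ/d)² = 2 × (3.417 / 0.8348)² = 33.51.
Round up to the next whole unit.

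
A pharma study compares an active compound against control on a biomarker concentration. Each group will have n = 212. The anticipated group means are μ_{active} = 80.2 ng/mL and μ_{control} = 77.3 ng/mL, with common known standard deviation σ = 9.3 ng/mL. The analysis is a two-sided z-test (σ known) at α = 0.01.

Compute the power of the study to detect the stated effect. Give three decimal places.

Standardized effect: d = |μ_{active} − μ_{control}| / σ = |80.2 − 77.3| / 9.3 = 0.3118
Noncentrality parameter: δ = d·√(n/2) = 0.3118 × √(212/2) = 3.2105
Critical value for a two-sided test at α = 0.01: z_{α/2} = 2.576.
Power = Φ(δ − 2.576) + Φ(−δ − 2.576) = Φ(0.635) + Φ(-5.786) = 0.7372 + 0.0000 = 0.7372.

Power ≈ 0.737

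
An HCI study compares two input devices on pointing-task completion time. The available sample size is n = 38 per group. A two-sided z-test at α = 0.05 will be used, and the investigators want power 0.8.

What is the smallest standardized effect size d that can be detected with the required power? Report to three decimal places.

Required noncentrality: δ = z_{0.025} + z_{0.20} = 1.960 + 0.842 = 2.802.
(The second rejection-region term Φ(−δ − z_{α/2}) is negligible and dropped.)
δ = d·√(n/2) ⇒ d = δ/√(n/2) = 2.802/√(38/2) = 0.6427.

d ≈ 0.643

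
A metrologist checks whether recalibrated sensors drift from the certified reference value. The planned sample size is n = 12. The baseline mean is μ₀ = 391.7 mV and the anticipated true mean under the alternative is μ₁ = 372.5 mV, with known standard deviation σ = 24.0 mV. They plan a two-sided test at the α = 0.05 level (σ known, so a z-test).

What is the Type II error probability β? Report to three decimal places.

β ≈ 0.209

Standardized effect: d = |μ₁ − μ₀| / σ = |372.5 − 391.7| / 24.0 = 0.8000
Noncentrality parameter: δ = d·√n = 0.8000 × √12 = 2.7713
Critical value for a two-sided test at α = 0.05: z_{α/2} = 1.960.
Power = Φ(δ − 1.960) + Φ(−δ − 1.960) = Φ(0.811) + Φ(-4.731) = 0.7914 + 0.0000 = 0.7914.
Type II error: β = 1 − power = 1 − 0.7914 = 0.2086.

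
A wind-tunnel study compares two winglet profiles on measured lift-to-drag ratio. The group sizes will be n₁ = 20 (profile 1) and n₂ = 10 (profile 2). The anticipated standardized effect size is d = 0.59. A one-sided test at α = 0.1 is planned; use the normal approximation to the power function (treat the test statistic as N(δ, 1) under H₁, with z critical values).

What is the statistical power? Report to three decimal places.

Power ≈ 0.596

Noncentrality parameter: δ = d / √(1/n₁ + 1/n₂) = 0.59 / √(1/20 + 1/10) = 1.5234
One-sided α = 0.1 → critical value z_{0.1} = 1.282.
Power = Φ(δ − 1.282) = Φ(0.242) = 0.5955.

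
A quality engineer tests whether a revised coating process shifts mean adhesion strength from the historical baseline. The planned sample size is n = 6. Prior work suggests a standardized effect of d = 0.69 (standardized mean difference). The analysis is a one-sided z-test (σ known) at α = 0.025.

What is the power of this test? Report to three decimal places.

Power ≈ 0.394

Noncentrality parameter: δ = d·√n = 0.69 × √6 = 1.6901
One-sided α = 0.025 → critical value z_{0.025} = 1.960.
Power = Φ(δ − 1.960) = Φ(-0.270) = 0.3937.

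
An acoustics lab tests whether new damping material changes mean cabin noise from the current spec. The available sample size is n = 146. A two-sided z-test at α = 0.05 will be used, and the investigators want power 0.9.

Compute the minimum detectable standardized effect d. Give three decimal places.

Required noncentrality: δ = z_{0.025} + z_{0.10} = 1.960 + 1.282 = 3.242.
(The second rejection-region term Φ(−δ − z_{α/2}) is negligible and dropped.)
δ = d·√n ⇒ d = δ/√n = 3.242/√146 = 0.2683.

d ≈ 0.268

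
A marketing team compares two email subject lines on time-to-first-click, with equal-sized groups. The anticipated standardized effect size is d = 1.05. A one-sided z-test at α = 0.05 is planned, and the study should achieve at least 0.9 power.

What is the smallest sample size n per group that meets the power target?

Set Φ(δ − 1.645) = 0.9; then δ − 1.645 = Φ⁻¹(0.9) = 1.282, giving δ = 2.926.
δ = d·√(n/2) ⇒ n = 2(δ/d)² = 2 × (2.926 / 1.05)² = 15.54.
Rounding up, n = 16 per group.

n = 16 per group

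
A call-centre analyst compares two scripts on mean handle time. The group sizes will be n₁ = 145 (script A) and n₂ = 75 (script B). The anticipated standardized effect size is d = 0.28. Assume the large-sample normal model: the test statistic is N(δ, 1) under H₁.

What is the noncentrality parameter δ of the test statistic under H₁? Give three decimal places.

The noncentrality parameter scales effect size by the design's sample-size factor: δ = d / √(1/n₁ + 1/n₂) = 0.28 / √(1/145 + 1/75) = 1.9686

δ ≈ 1.969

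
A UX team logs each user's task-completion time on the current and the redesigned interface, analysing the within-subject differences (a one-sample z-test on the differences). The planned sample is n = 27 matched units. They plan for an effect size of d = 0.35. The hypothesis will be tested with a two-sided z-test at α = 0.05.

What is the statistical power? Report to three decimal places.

Power ≈ 0.444

Noncentrality parameter: δ = d·√n = 0.35 × √27 = 1.8187
Critical value for a two-sided test at α = 0.05: z_{α/2} = 1.960.
Power = Φ(δ − 1.960) + Φ(−δ − 1.960) = Φ(-0.141) + Φ(-3.779) = 0.4438 + 0.0001 = 0.4439.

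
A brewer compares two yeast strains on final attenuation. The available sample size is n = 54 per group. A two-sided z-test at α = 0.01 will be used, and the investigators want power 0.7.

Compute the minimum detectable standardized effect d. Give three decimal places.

Need Φ(δ − 2.576) = 0.7, so δ = 2.576 + 0.524 = 3.100.
(The second rejection-region term Φ(−δ − z_{α/2}) is negligible and dropped.)
δ = d·√(n/2) ⇒ d = δ/√(n/2) = 3.100/√(54/2) = 0.5966.

d ≈ 0.597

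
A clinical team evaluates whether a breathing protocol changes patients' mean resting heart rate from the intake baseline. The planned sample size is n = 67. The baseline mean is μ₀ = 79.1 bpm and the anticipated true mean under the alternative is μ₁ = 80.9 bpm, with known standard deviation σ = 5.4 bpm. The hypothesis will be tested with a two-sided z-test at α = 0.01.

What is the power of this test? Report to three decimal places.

Standardized effect: d = |μ₁ − μ₀| / σ = |80.9 − 79.1| / 5.4 = 0.3333
Noncentrality parameter: δ = d·√n = 0.3333 × √67 = 2.7285
Critical value for a two-sided test at α = 0.01: z_{α/2} = 2.576.
Power = Φ(δ − 2.576) + Φ(−δ − 2.576) = Φ(0.153) + Φ(-5.304) = 0.5607 + 0.0000 = 0.5607.

Power ≈ 0.561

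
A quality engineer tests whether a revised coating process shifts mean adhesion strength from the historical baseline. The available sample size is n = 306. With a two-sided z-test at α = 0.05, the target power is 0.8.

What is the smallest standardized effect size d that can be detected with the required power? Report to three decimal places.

d ≈ 0.160

Required noncentrality: δ = z_{0.025} + z_{0.20} = 1.960 + 0.842 = 2.802.
(The second rejection-region term Φ(−δ − z_{α/2}) is negligible and dropped.)
δ = d·√n ⇒ d = δ/√n = 2.802/√306 = 0.1602.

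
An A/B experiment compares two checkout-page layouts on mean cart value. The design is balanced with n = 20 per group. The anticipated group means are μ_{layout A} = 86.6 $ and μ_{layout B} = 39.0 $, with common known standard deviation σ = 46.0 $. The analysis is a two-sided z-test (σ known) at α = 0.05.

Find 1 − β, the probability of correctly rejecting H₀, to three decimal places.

Standardized effect: d = |μ_{layout A} − μ_{layout B}| / σ = |86.6 − 39.0| / 46.0 = 1.0348
Noncentrality parameter: δ = d·√(n/2) = 1.0348 × √(20/2) = 3.2723
Two-sided α = 0.05 → critical value z_{0.025} = 1.960.
Power = Φ(δ − 1.960) + Φ(−δ − 1.960) = Φ(1.312) + Φ(-5.232) = 0.9053 + 0.0000 = 0.9053.

Power ≈ 0.905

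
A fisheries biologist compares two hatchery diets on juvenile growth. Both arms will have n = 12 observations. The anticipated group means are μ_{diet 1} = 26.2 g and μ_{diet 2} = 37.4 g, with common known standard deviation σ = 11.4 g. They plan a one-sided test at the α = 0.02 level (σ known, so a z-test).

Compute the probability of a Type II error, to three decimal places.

β ≈ 0.362

Standardized effect: d = |μ_{diet 1} − μ_{diet 2}| / σ = |26.2 − 37.4| / 11.4 = 0.9825
Noncentrality parameter: λ = d·√(n/2) = 0.9825 × √(12/2) = 2.4065
Critical value for a one-sided test at α = 0.02: z_α = 2.054.
Power = Φ(λ − 2.054) = Φ(0.353) = 0.6379.
Type II error: β = 1 − power = 1 − 0.6379 = 0.3621.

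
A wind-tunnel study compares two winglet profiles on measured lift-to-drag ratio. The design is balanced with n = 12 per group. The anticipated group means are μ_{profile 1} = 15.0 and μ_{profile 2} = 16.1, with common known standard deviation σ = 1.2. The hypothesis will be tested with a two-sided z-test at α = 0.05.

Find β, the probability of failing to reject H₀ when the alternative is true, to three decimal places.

β ≈ 0.388

Standardized effect: d = |μ_{profile 1} − μ_{profile 2}| / σ = |15.0 − 16.1| / 1.2 = 0.9167
Noncentrality parameter: λ = d·√(n/2) = 0.9167 × √(12/2) = 2.2454
Two-sided α = 0.05 → critical value z_{0.025} = 1.960.
Power = Φ(λ − 1.960) + Φ(−λ − 1.960) = Φ(0.285) + Φ(-4.205) = 0.6123 + 0.0000 = 0.6123.
Type II error: β = 1 − power = 1 − 0.6123 = 0.3877.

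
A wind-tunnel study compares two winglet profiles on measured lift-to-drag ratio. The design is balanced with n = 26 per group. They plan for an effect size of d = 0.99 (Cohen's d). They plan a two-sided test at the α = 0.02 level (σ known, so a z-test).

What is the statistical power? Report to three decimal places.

Power ≈ 0.893

Noncentrality parameter: δ = d·√(n/2) = 0.99 × √(26/2) = 3.5695
Two-sided α = 0.02 → critical value z_{0.01} = 2.326.
Power = Φ(δ − 2.326) + Φ(−δ − 2.326) = Φ(1.243) + Φ(-5.896) = 0.8931 + 0.0000 = 0.8931.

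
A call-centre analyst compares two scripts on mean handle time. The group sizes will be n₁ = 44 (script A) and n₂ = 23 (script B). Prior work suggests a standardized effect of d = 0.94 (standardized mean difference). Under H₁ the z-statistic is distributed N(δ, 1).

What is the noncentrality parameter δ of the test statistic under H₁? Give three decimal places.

δ ≈ 3.653

δ = d / √(1/n₁ + 1/n₂) = 0.94 / √(1/44 + 1/23) = 3.6533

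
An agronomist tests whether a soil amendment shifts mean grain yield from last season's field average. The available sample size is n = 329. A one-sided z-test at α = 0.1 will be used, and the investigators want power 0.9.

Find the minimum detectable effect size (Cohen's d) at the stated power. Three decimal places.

d ≈ 0.141

Required noncentrality: δ = z_{0.1} + z_{0.10} = 1.282 + 1.282 = 2.563.
δ = d·√n ⇒ d = δ/√n = 2.563/√329 = 0.1413.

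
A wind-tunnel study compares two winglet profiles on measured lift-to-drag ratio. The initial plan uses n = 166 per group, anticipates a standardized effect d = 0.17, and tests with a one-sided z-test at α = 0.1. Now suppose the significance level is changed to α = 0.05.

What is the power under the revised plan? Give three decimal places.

Power ≈ 0.462

δ = d·√(n/2) = 0.17 × √(166/2) = 1.5488 (unchanged). New critical value: z_{0.05} = 1.645.
Revised power = Φ(δ − 1.645) = Φ(-0.096) = 0.4617.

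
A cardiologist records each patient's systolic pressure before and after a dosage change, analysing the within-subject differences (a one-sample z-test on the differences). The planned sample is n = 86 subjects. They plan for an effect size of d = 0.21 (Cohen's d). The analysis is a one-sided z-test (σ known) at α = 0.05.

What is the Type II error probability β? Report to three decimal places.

Noncentrality parameter: δ = d·√n = 0.21 × √86 = 1.9475
Critical value for a one-sided test at α = 0.05: z_α = 1.645.
Power = P(Z > 1.645 − δ) = Φ(0.303) = 0.6189.
Type II error: β = 1 − power = 1 − 0.6189 = 0.3811.

β ≈ 0.381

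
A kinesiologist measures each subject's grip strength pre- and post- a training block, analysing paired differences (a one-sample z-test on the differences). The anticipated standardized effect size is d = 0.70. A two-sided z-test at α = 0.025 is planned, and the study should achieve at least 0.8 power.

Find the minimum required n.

For power 0.8 need Φ(δ − z_{0.0125}) = 0.8, so δ = z_{0.0125} + z_{0.20} = 2.241 + 0.842 = 3.083.
(The Φ(−δ − z_{α/2}) term is vanishingly small for δ > 0 and is dropped in the standard sample-size formula.)
δ = d·√n ⇒ n = (δ/d)² = (3.083 / 0.70)² = 19.40.
Round up to the next whole unit.

n = 20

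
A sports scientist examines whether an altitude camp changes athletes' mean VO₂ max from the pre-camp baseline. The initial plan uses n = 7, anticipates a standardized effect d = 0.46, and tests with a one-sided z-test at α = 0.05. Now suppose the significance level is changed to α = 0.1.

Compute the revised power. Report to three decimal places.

δ = d·√n = 0.46 × √7 = 1.2170 (unchanged). New critical value: z_{0.1} = 1.282.
Revised power = Φ(δ − 1.282) = Φ(-0.065) = 0.4743.

Power ≈ 0.474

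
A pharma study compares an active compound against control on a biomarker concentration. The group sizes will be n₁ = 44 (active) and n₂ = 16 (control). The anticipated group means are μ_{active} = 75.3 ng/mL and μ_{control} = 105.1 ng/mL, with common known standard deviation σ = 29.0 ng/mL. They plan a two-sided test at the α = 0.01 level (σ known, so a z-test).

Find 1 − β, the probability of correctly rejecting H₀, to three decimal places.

Power ≈ 0.827

Standardized effect: d = |μ_{active} − μ_{control}| / σ = |75.3 − 105.1| / 29.0 = 1.0276
Noncentrality parameter: δ = d / √(1/n₁ + 1/n₂) = 1.0276 / √(1/44 + 1/16) = 3.5199
Critical value for a two-sided test at α = 0.01: z_{α/2} = 2.576.
Power = Φ(δ − 2.576) + Φ(−δ − 2.576) = Φ(0.944) + Φ(-6.096) = 0.8274 + 0.0000 = 0.8274.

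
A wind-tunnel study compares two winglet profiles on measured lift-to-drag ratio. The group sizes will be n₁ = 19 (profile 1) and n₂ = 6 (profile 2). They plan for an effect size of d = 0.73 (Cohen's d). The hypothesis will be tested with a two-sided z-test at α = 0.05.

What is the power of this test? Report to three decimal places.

Noncentrality parameter: δ = d / √(1/n₁ + 1/n₂) = 0.73 / √(1/19 + 1/6) = 1.5589
Critical value for a two-sided test at α = 0.05: z_{α/2} = 1.960.
Power = Φ(δ − 1.960) + Φ(−δ − 1.960) = Φ(-0.401) + Φ(-3.519) = 0.3442 + 0.0002 = 0.3444.

Power ≈ 0.344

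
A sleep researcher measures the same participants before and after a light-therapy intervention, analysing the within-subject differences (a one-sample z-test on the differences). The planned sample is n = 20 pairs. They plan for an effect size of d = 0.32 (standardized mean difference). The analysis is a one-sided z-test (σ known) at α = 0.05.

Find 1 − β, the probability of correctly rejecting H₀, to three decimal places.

Power ≈ 0.415

Noncentrality parameter: δ = d·√n = 0.32 × √20 = 1.4311
One-sided α = 0.05 → critical value z_{0.05} = 1.645.
Power = P(Z > 1.645 − δ) = Φ(-0.214) = 0.4154.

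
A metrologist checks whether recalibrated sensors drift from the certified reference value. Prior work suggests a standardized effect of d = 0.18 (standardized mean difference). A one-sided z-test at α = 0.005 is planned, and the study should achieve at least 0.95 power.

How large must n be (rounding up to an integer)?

n = 550

Set Φ(δ − 2.576) = 0.95; then δ − 2.576 = Φ⁻¹(0.95) = 1.645, giving δ = 4.221.
δ = d·√n ⇒ n = (δ/d)² = (4.221 / 0.18)² = 549.82.
Rounding up, n = 550.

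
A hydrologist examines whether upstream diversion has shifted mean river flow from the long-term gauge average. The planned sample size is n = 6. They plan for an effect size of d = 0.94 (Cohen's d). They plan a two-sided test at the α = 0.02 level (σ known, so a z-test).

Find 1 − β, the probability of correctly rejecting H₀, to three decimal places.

Noncentrality parameter: δ = d·√n = 0.94 × √6 = 2.3025
Two-sided α = 0.02 → critical value z_{0.01} = 2.326.
Power = Φ(δ − 2.326) + Φ(−δ − 2.326) = Φ(-0.024) + Φ(-4.629) = 0.4905 + 0.0000 = 0.4905.

Power ≈ 0.490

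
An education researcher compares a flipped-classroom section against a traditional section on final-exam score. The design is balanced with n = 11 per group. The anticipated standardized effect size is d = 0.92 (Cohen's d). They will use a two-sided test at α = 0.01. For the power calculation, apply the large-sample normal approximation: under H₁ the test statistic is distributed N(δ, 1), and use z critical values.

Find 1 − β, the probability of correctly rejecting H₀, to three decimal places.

Noncentrality parameter: δ = d·√(n/2) = 0.92 × √(11/2) = 2.1576
Critical value for a two-sided test at α = 0.01: z_{α/2} = 2.576.
Power = Φ(δ − 2.576) + Φ(−δ − 2.576) = Φ(-0.418) + Φ(-4.733) = 0.3379 + 0.0000 = 0.3379.

Power ≈ 0.338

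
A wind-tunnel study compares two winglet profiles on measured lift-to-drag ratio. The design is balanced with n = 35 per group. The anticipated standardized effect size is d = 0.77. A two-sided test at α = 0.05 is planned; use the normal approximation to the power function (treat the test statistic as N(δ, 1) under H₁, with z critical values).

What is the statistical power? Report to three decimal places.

Noncentrality parameter: δ = d·√(n/2) = 0.77 × √(35/2) = 3.2211
Critical value for a two-sided test at α = 0.05: z_{α/2} = 1.960.
Power = Φ(δ − 1.960) + Φ(−δ − 1.960) = Φ(1.261) + Φ(-5.181) = 0.8964 + 0.0000 = 0.8964.

Power ≈ 0.896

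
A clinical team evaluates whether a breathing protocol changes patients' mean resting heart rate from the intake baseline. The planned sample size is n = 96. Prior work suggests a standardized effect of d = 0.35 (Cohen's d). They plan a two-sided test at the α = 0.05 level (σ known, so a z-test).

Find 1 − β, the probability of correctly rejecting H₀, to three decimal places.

Power ≈ 0.929

Noncentrality parameter: δ = d·√n = 0.35 × √96 = 3.4293
Critical value for a two-sided test at α = 0.05: z_{α/2} = 1.960.
Power = Φ(δ − 1.960) + Φ(−δ − 1.960) = Φ(1.469) + Φ(-5.389) = 0.9291 + 0.0000 = 0.9291.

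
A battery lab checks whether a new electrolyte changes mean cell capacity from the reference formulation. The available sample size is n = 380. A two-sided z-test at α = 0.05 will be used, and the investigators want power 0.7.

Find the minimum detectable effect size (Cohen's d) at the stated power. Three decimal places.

Need Φ(δ − 1.960) = 0.7, so δ = 1.960 + 0.524 = 2.484.
(The second rejection-region term Φ(−δ − z_{α/2}) is negligible and dropped.)
δ = d·√n ⇒ d = δ/√n = 2.484/√380 = 0.1274.

d ≈ 0.127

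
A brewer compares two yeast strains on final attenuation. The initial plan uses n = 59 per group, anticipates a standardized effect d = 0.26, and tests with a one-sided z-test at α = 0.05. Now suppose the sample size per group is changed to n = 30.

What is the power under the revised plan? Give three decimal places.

Power ≈ 0.262

With n = 30 per group: δ = d·√(n/2) = 0.26 × √(30/2) = 1.0070. Critical value z_{0.05} = 1.645.
Revised power = P(Z > 1.645 − δ) = Φ(-0.638) = 0.2618.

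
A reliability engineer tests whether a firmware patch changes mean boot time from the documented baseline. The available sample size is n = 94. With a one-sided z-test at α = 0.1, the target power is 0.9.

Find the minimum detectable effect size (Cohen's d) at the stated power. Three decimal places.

Required noncentrality: δ = z_{0.1} + z_{0.10} = 1.282 + 1.282 = 2.563.
δ = d·√n ⇒ d = δ/√n = 2.563/√94 = 0.2644.

d ≈ 0.264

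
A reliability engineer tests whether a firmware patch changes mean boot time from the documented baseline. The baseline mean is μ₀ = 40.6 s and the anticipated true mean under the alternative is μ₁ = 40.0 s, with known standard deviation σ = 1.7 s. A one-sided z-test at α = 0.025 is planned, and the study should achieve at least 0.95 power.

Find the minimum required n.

n = 105

Standardized effect: d = |μ₁ − μ₀| / σ = |40.0 − 40.6| / 1.7 = 0.3529
Set Φ(δ − 1.960) = 0.95; then δ − 1.960 = Φ⁻¹(0.95) = 1.645, giving δ = 3.605.
δ = d·√n ⇒ n = (δ/d)² = (3.605 / 0.3529)² = 104.32.
Round up to the next whole unit.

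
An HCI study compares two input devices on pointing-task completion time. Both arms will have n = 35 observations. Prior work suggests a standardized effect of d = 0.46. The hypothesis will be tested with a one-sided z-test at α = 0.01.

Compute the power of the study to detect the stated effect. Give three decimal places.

Power ≈ 0.344

Noncentrality parameter: δ = d·√(n/2) = 0.46 × √(35/2) = 1.9243
Critical value for a one-sided test at α = 0.01: z_α = 2.326.
Power = P(Z > 2.326 − δ) = Φ(-0.402) = 0.3438.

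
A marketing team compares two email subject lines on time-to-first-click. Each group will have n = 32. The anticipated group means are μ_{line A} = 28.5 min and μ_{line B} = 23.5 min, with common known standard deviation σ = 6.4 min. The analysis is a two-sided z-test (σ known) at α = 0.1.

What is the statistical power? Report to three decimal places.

Standardized effect: d = |μ_{line A} − μ_{line B}| / σ = |28.5 − 23.5| / 6.4 = 0.7812
Noncentrality parameter: δ = d·√(n/2) = 0.7812 × √(32/2) = 3.1250
Two-sided α = 0.1 → critical value z_{0.05} = 1.645.
Power = Φ(δ − 1.645) + Φ(−δ − 1.645) = Φ(1.480) + Φ(-4.770) = 0.9306 + 0.0000 = 0.9306.

Power ≈ 0.931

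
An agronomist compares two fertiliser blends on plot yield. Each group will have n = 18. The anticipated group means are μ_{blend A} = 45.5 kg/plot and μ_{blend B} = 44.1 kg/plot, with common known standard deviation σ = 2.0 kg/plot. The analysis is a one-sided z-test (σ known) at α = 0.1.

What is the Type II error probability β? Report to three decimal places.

β ≈ 0.207

Standardized effect: d = |μ_{blend A} − μ_{blend B}| / σ = |45.5 − 44.1| / 2.0 = 0.7000
Noncentrality parameter: δ = d·√(n/2) = 0.7000 × √(18/2) = 2.1000
Critical value for a one-sided test at α = 0.1: z_α = 1.282.
Power = P(Z > 1.282 − δ) = Φ(0.818) = 0.7934.
Type II error: β = 1 − power = 1 − 0.7934 = 0.2066.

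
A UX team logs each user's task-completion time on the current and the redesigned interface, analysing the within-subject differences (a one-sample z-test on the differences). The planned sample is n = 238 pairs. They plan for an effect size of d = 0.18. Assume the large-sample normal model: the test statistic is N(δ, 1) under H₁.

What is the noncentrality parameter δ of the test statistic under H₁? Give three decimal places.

The noncentrality parameter scales effect size by the design's sample-size factor: δ = d·√n = 0.18 × √238 = 2.7769

δ ≈ 2.777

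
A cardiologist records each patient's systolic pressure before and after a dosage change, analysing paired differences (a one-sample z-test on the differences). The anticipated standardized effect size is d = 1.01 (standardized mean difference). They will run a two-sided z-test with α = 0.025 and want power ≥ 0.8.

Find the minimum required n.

n = 10

Set Φ(δ − 2.241) = 0.8; then δ − 2.241 = Φ⁻¹(0.8) = 0.842, giving δ = 3.083.
(The Φ(−δ − z_{α/2}) term is vanishingly small for δ > 0 and is dropped in the standard sample-size formula.)
δ = d·√n ⇒ n = (δ/d)² = (3.083 / 1.01)² = 9.32.
Round up to the next whole unit.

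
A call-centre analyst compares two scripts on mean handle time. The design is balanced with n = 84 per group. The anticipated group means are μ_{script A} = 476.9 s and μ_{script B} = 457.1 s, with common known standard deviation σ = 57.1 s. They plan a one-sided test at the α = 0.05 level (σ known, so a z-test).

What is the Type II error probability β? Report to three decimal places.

β ≈ 0.273

Standardized effect: d = |μ_{script A} − μ_{script B}| / σ = |476.9 − 457.1| / 57.1 = 0.3468
Noncentrality parameter: δ = d·√(n/2) = 0.3468 × √(84/2) = 2.2473
One-sided α = 0.05 → critical value z_{0.05} = 1.645.
Power = Φ(δ − 1.645) = Φ(0.602) = 0.7265.
Type II error: β = 1 − power = 1 − 0.7265 = 0.2735.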